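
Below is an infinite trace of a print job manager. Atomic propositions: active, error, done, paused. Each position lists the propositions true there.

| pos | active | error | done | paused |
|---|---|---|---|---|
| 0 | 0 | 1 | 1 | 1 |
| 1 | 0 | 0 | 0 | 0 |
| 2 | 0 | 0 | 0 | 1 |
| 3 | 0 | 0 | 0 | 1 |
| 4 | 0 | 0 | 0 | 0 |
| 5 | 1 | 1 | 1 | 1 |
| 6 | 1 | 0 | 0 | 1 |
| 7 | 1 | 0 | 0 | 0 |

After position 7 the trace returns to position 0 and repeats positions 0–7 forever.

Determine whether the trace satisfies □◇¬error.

◇¬error holds at every position 0..7, and those are all positions ever visited, so □◇¬error holds.

Holds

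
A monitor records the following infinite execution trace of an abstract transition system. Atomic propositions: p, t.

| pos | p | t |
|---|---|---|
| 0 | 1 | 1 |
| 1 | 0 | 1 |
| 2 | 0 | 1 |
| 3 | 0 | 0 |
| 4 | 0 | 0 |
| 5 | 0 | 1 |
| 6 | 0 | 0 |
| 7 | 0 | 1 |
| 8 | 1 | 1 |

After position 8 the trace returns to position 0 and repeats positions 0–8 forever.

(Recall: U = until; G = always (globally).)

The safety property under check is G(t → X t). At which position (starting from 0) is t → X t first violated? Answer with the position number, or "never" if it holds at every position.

2

Check t → X t at each position in order: 0 ✓, 1 ✓.
At position 2 the labels are {t} and the next position 3 has {}, so t → X t is false there. This is the first violation.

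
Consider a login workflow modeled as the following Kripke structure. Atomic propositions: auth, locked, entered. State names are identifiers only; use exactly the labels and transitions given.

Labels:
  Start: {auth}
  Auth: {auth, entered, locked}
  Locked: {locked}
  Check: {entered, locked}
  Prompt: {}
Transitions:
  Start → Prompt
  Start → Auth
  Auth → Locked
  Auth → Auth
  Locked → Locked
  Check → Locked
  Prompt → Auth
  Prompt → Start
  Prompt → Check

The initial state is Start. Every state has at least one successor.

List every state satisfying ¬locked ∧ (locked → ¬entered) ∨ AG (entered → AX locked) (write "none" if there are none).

{Start, Auth, Locked, Check, Prompt}

States satisfying ¬locked: {Start, Prompt}.
States satisfying ¬entered: {Start, Locked, Prompt}.
States satisfying locked → ¬entered: {Start, Locked, Prompt}.
States satisfying ¬locked ∧ (locked → ¬entered): {Start, Prompt}.
States satisfying entered → AX locked: {Start, Auth, Locked, Check, Prompt}.
States satisfying AG (entered → AX locked): {Start, Auth, Locked, Check, Prompt}.
States satisfying ¬locked ∧ (locked → ¬entered) ∨ AG (entered → AX locked): {Start, Auth, Locked, Check, Prompt}.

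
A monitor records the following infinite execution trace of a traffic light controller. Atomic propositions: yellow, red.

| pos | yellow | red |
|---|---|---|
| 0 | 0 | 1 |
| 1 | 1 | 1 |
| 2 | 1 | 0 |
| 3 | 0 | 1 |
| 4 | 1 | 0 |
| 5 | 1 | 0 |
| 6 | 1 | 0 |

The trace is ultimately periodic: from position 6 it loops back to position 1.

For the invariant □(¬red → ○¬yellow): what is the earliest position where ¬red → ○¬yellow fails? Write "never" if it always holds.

Check ¬red → ○¬yellow at each position in order: 0 ✓, 1 ✓, 2 ✓, 3 ✓.
At position 4 the labels are {yellow} and the next position 5 has {yellow}, so ¬red → ○¬yellow is false there. This is the first violation.

4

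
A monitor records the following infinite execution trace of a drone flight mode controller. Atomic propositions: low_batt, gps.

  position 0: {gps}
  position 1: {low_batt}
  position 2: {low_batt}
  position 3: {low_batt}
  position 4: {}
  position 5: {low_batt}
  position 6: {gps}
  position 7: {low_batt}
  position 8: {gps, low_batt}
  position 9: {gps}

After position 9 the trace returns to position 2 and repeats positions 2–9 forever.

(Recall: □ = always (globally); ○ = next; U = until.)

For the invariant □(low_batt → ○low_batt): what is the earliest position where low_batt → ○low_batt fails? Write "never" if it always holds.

Check low_batt → ○low_batt at each position in order: 0 ✓, 1 ✓, 2 ✓.
At position 3 the labels are {low_batt} and the next position 4 has {}, so low_batt → ○low_batt is false there. This is the first violation.

3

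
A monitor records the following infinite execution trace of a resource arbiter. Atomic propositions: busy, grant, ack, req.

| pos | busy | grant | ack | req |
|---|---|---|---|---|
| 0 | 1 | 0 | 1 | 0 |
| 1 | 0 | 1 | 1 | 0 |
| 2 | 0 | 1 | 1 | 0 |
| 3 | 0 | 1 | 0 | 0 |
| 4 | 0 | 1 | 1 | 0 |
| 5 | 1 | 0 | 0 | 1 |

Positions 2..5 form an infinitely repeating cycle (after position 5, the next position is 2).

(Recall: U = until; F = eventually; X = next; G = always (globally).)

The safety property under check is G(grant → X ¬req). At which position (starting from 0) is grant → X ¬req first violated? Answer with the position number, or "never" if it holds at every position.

4

Check grant → X ¬req at each position in order: 0 ✓, 1 ✓, 2 ✓, 3 ✓.
At position 4 the labels are {ack, grant} and the next position 5 has {busy, req}, so grant → X ¬req is false there. This is the first violation.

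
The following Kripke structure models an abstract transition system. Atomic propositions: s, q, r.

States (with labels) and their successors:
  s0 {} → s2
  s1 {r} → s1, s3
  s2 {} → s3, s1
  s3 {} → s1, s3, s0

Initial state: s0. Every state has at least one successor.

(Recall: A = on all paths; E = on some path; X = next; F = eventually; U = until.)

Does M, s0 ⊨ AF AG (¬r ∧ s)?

Does not hold

States satisfying AG (¬r ∧ s): ∅.
States satisfying AF AG (¬r ∧ s): ∅.
There is a path from s0 along which AG (¬r ∧ s) never holds.
s0 ∉ Sat(AF AG (¬r ∧ s)).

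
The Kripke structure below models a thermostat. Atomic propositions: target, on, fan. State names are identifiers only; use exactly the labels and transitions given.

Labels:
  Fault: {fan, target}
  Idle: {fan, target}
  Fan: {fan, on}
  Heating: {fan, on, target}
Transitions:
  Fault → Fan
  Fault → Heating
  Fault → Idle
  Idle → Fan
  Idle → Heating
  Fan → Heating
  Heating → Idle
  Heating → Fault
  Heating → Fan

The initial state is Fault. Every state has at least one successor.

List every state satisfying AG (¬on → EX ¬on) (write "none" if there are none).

none

States satisfying ¬on → EX ¬on: {Fault, Fan, Heating}.
States satisfying AG (¬on → EX ¬on): ∅.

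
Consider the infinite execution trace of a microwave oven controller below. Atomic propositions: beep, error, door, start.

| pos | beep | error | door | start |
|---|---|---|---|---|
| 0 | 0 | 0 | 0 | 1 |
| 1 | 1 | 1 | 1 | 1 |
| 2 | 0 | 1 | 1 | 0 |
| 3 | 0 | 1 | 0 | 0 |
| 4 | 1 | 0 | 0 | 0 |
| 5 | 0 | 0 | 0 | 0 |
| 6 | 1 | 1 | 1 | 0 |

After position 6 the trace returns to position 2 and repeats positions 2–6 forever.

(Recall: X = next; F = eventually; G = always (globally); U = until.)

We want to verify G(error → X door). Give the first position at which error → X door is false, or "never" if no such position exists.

2

Check error → X door at each position in order: 0 ✓, 1 ✓.
At position 2 the labels are {door, error} and the next position 3 has {error}, so error → X door is false there. This is the first violation.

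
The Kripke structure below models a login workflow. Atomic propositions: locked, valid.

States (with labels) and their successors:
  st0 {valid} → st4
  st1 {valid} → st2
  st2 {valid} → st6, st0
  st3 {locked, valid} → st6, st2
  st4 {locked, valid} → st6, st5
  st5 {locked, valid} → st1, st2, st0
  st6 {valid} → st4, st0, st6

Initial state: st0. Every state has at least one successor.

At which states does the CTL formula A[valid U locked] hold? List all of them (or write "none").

States satisfying valid: {st0, st1, st2, st3, st4, st5, st6}.
States satisfying locked: {st3, st4, st5}.
States satisfying A[valid U locked]: {st0, st3, st4, st5}.

{st0, st3, st4, st5}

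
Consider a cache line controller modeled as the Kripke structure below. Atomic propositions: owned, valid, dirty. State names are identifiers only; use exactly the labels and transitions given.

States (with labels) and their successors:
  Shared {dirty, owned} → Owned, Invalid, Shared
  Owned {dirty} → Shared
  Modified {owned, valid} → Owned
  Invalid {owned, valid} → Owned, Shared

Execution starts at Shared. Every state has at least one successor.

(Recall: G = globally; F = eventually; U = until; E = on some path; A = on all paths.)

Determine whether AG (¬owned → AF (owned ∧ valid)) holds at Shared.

Violated

States satisfying ¬owned → AF (owned ∧ valid): {Shared, Modified, Invalid}.
States satisfying AG (¬owned → AF (owned ∧ valid)): ∅.
Owned is reachable from Shared and violates ¬owned → AF (owned ∧ valid), so AG fails at Shared.
Shared ∉ Sat(AG (¬owned → AF (owned ∧ valid))).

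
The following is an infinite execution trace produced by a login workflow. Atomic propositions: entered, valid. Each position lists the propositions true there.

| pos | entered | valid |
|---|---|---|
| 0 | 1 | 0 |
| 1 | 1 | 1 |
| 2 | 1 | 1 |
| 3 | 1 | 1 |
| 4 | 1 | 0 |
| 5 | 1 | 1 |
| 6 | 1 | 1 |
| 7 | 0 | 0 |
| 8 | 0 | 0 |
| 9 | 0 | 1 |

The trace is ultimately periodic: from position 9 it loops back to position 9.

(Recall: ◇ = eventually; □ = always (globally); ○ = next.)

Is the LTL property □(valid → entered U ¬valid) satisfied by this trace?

Violated

valid → entered U ¬valid must hold at every position from 0 onward. It fails at position 9, so □(valid → entered U ¬valid) is false.
Positions where valid holds: 1, 2, 3, 5, 6, 9.
Check entered U ¬valid at each: 1→ok, 2→ok, 3→ok, 5→ok, 6→ok, 9→fails.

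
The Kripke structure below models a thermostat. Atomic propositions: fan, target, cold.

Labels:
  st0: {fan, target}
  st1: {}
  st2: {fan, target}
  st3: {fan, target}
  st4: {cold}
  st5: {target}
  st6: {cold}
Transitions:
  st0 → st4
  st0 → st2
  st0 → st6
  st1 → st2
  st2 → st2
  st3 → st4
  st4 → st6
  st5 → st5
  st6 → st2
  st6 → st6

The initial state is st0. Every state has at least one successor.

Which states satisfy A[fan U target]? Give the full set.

{st0, st2, st3, st5}

States satisfying fan: {st0, st2, st3}.
States satisfying target: {st0, st2, st3, st5}.
States satisfying A[fan U target]: {st0, st2, st3, st5}.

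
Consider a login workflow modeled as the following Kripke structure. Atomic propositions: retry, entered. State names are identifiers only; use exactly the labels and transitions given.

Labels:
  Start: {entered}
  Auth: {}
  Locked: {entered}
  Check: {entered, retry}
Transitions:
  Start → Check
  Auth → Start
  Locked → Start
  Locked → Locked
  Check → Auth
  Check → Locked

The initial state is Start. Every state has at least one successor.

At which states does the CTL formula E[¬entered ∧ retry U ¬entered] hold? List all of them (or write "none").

States satisfying ¬entered ∧ retry: ∅.
States satisfying ¬entered: {Auth}.
States satisfying E[¬entered ∧ retry U ¬entered]: {Auth}.

{Auth}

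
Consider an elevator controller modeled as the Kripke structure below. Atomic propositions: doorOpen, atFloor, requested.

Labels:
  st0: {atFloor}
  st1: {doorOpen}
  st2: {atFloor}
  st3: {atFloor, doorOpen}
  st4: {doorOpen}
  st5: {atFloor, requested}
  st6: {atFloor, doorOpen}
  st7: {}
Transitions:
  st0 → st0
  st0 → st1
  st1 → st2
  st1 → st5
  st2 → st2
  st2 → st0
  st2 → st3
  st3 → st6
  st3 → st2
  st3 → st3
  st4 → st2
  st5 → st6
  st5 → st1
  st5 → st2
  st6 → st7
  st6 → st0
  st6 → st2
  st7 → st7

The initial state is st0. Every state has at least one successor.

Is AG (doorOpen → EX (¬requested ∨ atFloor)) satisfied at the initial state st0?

Yes

States satisfying doorOpen → EX (¬requested ∨ atFloor): {st0, st1, st2, st3, st4, st5, st6, st7}.
States satisfying AG (doorOpen → EX (¬requested ∨ atFloor)): {st0, st1, st2, st3, st4, st5, st6, st7}.
Every state reachable from st0 satisfies doorOpen → EX (¬requested ∨ atFloor).
st0 ∈ Sat(AG (doorOpen → EX (¬requested ∨ atFloor))).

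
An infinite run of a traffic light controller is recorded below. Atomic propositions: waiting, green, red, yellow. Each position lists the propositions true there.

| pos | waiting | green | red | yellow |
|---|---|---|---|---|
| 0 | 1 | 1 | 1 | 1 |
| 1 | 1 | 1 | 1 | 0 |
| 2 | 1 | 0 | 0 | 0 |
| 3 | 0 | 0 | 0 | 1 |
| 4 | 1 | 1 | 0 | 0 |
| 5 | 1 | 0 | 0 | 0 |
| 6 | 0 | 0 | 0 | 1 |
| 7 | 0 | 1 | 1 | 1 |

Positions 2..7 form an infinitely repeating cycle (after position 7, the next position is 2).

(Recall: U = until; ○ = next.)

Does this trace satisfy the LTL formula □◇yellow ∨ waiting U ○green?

Yes

◇yellow holds at every position 0..7, and those are all positions ever visited, so □◇yellow holds.
Walking from position 0: ○green first holds at position 0, and waiting holds at every earlier position along the way, so waiting U ○green holds.
At position 0: □◇yellow is true; waiting U ○green is true; so □◇yellow ∨ waiting U ○green is true.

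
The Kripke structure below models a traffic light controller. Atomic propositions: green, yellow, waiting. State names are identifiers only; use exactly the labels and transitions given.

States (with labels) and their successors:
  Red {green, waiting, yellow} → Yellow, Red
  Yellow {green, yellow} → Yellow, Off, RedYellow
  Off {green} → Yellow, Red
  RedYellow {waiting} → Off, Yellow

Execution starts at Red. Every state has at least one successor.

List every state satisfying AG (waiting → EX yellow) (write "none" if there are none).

{Red, Yellow, Off, RedYellow}

States satisfying waiting → EX yellow: {Red, Yellow, Off, RedYellow}.
States satisfying AG (waiting → EX yellow): {Red, Yellow, Off, RedYellow}.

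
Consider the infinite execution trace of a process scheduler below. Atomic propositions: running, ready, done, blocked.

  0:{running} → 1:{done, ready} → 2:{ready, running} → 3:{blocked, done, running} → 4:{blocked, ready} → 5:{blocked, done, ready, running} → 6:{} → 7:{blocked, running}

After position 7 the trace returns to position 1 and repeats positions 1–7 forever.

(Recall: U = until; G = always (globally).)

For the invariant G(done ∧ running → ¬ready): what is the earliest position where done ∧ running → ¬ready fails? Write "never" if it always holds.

Check done ∧ running → ¬ready at each position in order: 0 ✓, 1 ✓, 2 ✓, 3 ✓, 4 ✓.
At position 5 the labels are {blocked, done, ready, running}, so done ∧ running → ¬ready is false there. This is the first violation.

5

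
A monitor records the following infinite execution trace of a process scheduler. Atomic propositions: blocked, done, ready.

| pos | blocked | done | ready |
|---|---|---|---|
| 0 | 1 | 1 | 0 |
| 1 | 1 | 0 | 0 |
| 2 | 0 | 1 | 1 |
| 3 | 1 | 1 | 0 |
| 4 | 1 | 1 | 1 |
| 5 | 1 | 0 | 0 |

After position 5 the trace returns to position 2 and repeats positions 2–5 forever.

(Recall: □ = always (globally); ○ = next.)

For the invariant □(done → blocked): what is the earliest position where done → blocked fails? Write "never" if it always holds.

2

Check done → blocked at each position in order: 0 ✓, 1 ✓.
At position 2 the labels are {done, ready}, so done → blocked is false there. This is the first violation.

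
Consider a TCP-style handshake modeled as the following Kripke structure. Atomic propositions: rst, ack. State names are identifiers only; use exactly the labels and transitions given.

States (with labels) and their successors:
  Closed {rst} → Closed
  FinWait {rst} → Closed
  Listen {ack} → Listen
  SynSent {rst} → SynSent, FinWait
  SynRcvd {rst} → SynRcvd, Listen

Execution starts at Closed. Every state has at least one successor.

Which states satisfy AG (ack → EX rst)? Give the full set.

States satisfying ack → EX rst: {Closed, FinWait, SynSent, SynRcvd}.
States satisfying AG (ack → EX rst): {Closed, FinWait, SynSent}.

{Closed, FinWait, SynSent}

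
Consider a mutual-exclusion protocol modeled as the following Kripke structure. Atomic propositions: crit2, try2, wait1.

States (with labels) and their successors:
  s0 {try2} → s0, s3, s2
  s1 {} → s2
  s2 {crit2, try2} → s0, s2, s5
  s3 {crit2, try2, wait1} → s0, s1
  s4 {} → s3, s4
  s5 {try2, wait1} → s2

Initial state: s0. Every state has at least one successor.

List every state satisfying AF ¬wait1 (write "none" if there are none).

States satisfying ¬wait1: {s0, s1, s2, s4}.
States satisfying AF ¬wait1: {s0, s1, s2, s3, s4, s5}.

{s0, s1, s2, s3, s4, s5}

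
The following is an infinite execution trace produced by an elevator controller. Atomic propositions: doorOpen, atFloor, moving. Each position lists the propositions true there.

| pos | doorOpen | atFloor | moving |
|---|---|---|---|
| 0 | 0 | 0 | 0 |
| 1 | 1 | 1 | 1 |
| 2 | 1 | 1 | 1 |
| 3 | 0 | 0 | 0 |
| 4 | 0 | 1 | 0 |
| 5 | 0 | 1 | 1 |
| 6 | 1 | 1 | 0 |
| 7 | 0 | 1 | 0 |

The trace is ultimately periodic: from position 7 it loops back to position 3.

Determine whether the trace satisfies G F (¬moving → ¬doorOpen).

Satisfied

F (¬moving → ¬doorOpen) holds at every position 0..7, and those are all positions ever visited, so G F (¬moving → ¬doorOpen) holds.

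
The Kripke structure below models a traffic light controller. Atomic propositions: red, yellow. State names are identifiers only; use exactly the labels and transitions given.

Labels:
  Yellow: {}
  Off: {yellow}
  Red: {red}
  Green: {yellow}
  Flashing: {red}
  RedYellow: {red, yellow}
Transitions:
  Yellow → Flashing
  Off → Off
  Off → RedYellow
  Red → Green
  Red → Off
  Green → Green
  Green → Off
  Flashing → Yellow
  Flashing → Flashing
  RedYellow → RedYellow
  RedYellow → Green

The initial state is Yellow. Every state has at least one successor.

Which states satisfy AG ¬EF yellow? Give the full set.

{Yellow, Flashing}

States satisfying ¬EF yellow: {Yellow, Flashing}.
States satisfying AG ¬EF yellow: {Yellow, Flashing}.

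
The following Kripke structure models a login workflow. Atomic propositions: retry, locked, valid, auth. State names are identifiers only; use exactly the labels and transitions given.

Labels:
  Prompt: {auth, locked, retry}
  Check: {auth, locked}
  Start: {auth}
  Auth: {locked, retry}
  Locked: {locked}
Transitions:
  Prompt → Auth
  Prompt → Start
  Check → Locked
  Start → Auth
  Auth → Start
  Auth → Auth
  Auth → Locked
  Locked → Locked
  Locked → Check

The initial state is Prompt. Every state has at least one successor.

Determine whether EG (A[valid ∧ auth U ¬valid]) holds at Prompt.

States satisfying A[valid ∧ auth U ¬valid]: {Prompt, Check, Start, Auth, Locked}.
States satisfying EG (A[valid ∧ auth U ¬valid]): {Prompt, Check, Start, Auth, Locked}.
Prompt ∈ Sat(EG (A[valid ∧ auth U ¬valid])).

Holds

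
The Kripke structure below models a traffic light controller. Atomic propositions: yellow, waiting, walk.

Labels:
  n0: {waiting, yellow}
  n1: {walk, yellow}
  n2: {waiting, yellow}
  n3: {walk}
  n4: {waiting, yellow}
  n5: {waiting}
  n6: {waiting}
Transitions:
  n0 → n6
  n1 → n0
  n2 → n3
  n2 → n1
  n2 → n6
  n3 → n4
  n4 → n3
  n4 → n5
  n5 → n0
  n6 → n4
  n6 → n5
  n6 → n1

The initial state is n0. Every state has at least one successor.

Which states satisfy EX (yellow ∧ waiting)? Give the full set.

{n1, n3, n5, n6}

States satisfying yellow ∧ waiting: {n0, n2, n4}.
States satisfying EX (yellow ∧ waiting): {n1, n3, n5, n6}.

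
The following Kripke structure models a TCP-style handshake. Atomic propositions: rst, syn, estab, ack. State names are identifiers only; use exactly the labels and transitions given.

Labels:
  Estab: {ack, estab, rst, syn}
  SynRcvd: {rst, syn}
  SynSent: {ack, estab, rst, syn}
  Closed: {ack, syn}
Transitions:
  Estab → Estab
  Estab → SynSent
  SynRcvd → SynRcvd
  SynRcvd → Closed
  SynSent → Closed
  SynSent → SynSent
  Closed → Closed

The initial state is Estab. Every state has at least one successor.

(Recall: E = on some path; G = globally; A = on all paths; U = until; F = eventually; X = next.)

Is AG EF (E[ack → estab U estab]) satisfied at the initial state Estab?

States satisfying EF (E[ack → estab U estab]): {Estab, SynSent}.
States satisfying AG EF (E[ack → estab U estab]): ∅.
Closed is reachable from Estab and violates EF (E[ack → estab U estab]), so AG fails at Estab.
Estab ∉ Sat(AG EF (E[ack → estab U estab])).

Violated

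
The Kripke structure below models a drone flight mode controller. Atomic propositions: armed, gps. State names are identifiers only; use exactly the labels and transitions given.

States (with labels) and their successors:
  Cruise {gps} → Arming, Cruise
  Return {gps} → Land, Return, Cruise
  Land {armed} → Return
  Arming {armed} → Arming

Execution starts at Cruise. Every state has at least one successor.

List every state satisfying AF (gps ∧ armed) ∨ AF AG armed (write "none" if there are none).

{Arming}

States satisfying gps ∧ armed: ∅.
States satisfying AF (gps ∧ armed): ∅.
States satisfying AG armed: {Arming}.
States satisfying AF AG armed: {Arming}.
States satisfying AF (gps ∧ armed) ∨ AF AG armed: {Arming}.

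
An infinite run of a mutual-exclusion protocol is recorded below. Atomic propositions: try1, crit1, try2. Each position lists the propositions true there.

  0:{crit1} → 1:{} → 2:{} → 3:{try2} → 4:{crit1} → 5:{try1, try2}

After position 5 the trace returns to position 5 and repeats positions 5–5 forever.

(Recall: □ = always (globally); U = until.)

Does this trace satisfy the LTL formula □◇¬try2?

◇¬try2 must hold at every position from 0 onward. It fails at position 5, so □◇¬try2 is false.

Does not hold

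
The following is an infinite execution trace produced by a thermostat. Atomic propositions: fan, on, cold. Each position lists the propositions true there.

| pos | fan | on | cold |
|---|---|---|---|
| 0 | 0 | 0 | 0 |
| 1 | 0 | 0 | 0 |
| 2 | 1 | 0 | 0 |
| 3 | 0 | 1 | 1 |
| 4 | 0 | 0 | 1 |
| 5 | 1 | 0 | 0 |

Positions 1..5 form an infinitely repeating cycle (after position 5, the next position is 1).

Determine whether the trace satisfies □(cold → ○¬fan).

Does not hold

cold → ○¬fan must hold at every position from 0 onward. It fails at position 4, so □(cold → ○¬fan) is false.
Positions where cold holds: 3, 4.
Check ○¬fan at each: 3→ok, 4→fails.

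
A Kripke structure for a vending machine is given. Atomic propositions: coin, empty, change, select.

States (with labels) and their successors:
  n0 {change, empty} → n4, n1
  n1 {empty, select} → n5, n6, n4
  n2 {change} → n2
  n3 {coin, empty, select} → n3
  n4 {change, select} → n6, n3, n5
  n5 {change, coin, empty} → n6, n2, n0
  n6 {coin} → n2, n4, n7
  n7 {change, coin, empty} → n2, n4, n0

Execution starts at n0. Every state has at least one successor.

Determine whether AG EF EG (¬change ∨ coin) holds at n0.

Violated

States satisfying EF EG (¬change ∨ coin): {n0, n1, n3, n4, n5, n6, n7}.
States satisfying AG EF EG (¬change ∨ coin): {n3}.
n2 is reachable from n0 and violates EF EG (¬change ∨ coin), so AG fails at n0.
n0 ∉ Sat(AG EF EG (¬change ∨ coin)).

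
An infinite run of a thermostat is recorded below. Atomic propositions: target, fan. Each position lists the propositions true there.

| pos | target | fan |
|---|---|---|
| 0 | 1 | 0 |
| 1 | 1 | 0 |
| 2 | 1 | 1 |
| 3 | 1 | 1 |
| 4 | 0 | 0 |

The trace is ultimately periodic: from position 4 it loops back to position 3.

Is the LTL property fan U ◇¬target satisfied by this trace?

Satisfied

Walking from position 0: ◇¬target first holds at position 0, and fan holds at every earlier position along the way, so fan U ◇¬target holds.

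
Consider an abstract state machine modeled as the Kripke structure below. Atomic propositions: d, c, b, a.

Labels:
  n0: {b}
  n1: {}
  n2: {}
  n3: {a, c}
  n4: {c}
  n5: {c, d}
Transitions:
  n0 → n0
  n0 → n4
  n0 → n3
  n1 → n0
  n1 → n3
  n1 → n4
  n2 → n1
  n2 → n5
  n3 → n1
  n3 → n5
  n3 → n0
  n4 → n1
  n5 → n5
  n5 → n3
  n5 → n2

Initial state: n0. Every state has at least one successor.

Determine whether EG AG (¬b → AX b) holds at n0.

States satisfying AG (¬b → AX b): ∅.
States satisfying EG AG (¬b → AX b): ∅.
No suitable path/successor from n0 witnesses the formula.
n0 ∉ Sat(EG AG (¬b → AX b)).

No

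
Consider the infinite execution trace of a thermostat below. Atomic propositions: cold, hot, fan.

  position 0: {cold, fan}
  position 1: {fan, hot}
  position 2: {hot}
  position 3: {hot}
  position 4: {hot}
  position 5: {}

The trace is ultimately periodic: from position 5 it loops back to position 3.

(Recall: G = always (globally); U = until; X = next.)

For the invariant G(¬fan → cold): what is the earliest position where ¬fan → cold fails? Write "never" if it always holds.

2

Check ¬fan → cold at each position in order: 0 ✓, 1 ✓.
At position 2 the labels are {hot}, so ¬fan → cold is false there. This is the first violation.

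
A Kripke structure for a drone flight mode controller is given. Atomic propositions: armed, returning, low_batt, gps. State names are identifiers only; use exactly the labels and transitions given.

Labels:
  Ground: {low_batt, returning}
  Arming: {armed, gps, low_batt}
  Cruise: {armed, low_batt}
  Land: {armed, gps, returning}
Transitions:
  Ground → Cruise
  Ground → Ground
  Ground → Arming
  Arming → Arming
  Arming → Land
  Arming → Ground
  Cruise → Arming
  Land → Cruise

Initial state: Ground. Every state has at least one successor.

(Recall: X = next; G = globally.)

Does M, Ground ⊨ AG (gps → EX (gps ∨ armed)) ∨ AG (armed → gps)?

States satisfying gps → EX (gps ∨ armed): {Ground, Arming, Cruise, Land}.
States satisfying AG (gps → EX (gps ∨ armed)): {Ground, Arming, Cruise, Land}.
States satisfying armed → gps: {Ground, Arming, Land}.
States satisfying AG (armed → gps): ∅.
States satisfying AG (gps → EX (gps ∨ armed)) ∨ AG (armed → gps): {Ground, Arming, Cruise, Land}.
Ground ∈ Sat(AG (gps → EX (gps ∨ armed)) ∨ AG (armed → gps)).

Holds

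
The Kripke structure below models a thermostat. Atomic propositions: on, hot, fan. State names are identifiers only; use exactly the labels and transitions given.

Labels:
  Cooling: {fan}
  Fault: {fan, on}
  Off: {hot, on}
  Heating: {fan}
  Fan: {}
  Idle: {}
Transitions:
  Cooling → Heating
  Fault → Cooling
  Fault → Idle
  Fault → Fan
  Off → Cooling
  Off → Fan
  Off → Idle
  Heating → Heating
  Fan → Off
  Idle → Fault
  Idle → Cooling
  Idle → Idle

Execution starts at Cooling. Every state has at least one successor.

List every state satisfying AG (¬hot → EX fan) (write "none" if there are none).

{Cooling, Heating}

States satisfying ¬hot → EX fan: {Cooling, Fault, Off, Heating, Idle}.
States satisfying AG (¬hot → EX fan): {Cooling, Heating}.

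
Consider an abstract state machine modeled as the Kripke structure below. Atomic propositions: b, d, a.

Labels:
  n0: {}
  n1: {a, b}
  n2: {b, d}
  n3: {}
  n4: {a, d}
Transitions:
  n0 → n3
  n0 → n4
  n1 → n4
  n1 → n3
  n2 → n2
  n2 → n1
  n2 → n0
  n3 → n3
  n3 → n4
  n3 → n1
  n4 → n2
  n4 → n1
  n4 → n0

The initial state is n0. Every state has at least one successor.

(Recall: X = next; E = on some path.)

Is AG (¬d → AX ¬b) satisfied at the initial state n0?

States satisfying ¬d → AX ¬b: {n0, n1, n2, n4}.
States satisfying AG (¬d → AX ¬b): ∅.
n3 is reachable from n0 and violates ¬d → AX ¬b, so AG fails at n0.
n0 ∉ Sat(AG (¬d → AX ¬b)).

Violated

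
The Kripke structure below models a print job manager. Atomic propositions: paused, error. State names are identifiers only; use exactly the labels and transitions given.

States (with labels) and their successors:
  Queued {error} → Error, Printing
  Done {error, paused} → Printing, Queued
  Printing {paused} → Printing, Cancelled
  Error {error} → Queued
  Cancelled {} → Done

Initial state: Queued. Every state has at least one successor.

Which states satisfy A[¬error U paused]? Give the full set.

States satisfying ¬error: {Printing, Cancelled}.
States satisfying paused: {Done, Printing}.
States satisfying A[¬error U paused]: {Done, Printing, Cancelled}.

{Done, Printing, Cancelled}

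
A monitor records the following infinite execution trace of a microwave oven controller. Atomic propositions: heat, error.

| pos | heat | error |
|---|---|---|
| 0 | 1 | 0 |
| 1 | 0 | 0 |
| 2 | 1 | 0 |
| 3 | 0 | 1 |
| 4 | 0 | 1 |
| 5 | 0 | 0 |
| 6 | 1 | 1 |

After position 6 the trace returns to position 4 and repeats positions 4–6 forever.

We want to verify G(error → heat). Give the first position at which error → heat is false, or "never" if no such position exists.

3

Check error → heat at each position in order: 0 ✓, 1 ✓, 2 ✓.
At position 3 the labels are {error}, so error → heat is false there. This is the first violation.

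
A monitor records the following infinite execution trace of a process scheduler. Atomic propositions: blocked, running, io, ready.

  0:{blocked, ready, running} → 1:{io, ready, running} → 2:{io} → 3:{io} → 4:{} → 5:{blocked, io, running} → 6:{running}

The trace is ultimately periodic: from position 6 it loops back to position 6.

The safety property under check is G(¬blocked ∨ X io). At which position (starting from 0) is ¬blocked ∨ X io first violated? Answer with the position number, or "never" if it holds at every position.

Check ¬blocked ∨ X io at each position in order: 0 ✓, 1 ✓, 2 ✓, 3 ✓, 4 ✓.
At position 5 the labels are {blocked, io, running} and the next position 6 has {running}, so ¬blocked ∨ X io is false there. This is the first violation.

5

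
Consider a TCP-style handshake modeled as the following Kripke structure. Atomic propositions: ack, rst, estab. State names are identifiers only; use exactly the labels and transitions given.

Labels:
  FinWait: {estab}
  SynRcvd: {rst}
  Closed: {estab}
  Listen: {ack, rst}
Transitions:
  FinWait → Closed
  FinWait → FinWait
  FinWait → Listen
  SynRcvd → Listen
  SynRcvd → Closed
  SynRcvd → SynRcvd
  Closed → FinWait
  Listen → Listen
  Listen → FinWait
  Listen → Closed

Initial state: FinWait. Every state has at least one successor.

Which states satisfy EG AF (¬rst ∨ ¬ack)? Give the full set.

{FinWait, SynRcvd, Closed}

States satisfying AF (¬rst ∨ ¬ack): {FinWait, SynRcvd, Closed}.
States satisfying EG AF (¬rst ∨ ¬ack): {FinWait, SynRcvd, Closed}.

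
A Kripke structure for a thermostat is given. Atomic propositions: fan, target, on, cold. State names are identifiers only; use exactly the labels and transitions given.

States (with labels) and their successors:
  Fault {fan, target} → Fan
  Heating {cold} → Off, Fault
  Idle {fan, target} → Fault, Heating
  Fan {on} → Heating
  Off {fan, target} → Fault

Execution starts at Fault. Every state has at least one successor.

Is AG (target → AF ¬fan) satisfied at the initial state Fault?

States satisfying target → AF ¬fan: {Fault, Heating, Idle, Fan, Off}.
States satisfying AG (target → AF ¬fan): {Fault, Heating, Idle, Fan, Off}.
Every state reachable from Fault satisfies target → AF ¬fan.
Fault ∈ Sat(AG (target → AF ¬fan)).

Satisfied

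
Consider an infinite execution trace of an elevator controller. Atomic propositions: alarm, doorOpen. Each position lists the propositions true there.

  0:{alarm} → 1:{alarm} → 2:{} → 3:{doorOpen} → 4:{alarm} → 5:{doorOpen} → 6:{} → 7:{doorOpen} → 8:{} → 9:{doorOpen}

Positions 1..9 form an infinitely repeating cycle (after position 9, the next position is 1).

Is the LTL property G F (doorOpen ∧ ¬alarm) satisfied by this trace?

Holds

F (doorOpen ∧ ¬alarm) holds at every position 0..9, and those are all positions ever visited, so G F (doorOpen ∧ ¬alarm) holds.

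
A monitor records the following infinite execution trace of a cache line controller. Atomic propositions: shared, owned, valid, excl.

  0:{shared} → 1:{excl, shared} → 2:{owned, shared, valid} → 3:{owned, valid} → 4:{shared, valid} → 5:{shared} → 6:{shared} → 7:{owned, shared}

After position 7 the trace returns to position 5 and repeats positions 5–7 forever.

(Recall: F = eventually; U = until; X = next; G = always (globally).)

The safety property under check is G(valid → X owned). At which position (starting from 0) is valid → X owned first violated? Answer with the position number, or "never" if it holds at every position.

3

Check valid → X owned at each position in order: 0 ✓, 1 ✓, 2 ✓.
At position 3 the labels are {owned, valid} and the next position 4 has {shared, valid}, so valid → X owned is false there. This is the first violation.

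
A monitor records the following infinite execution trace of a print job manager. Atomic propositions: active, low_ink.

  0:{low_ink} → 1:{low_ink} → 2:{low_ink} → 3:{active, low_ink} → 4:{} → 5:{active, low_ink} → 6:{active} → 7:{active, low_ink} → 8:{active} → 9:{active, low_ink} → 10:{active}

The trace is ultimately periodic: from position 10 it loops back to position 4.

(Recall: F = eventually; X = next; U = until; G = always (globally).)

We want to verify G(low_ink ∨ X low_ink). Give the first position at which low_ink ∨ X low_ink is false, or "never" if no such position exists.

10

Check low_ink ∨ X low_ink at each position in order: 0 ✓, 1 ✓, 2 ✓, 3 ✓, 4 ✓, 5 ✓, 6 ✓, 7 ✓, 8 ✓, 9 ✓.
At position 10 the labels are {active} and the next position 4 has {}, so low_ink ∨ X low_ink is false there. This is the first violation.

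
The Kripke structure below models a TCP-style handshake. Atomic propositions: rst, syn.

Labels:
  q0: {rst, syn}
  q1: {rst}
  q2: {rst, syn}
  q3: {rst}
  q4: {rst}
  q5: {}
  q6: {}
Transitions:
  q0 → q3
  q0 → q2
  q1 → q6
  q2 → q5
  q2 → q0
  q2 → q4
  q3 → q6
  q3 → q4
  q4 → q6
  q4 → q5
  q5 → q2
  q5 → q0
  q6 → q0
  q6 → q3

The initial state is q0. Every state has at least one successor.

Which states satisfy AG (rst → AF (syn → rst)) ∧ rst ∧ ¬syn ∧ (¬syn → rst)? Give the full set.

{q1, q3, q4}

States satisfying rst → AF (syn → rst): {q0, q1, q2, q3, q4, q5, q6}.
States satisfying AG (rst → AF (syn → rst)): {q0, q1, q2, q3, q4, q5, q6}.
States satisfying ¬syn: {q1, q3, q4, q5, q6}.
States satisfying rst ∧ ¬syn: {q1, q3, q4}.
States satisfying ¬syn → rst: {q0, q1, q2, q3, q4}.
States satisfying rst ∧ ¬syn ∧ (¬syn → rst): {q1, q3, q4}.
States satisfying AG (rst → AF (syn → rst)) ∧ rst ∧ ¬syn ∧ (¬syn → rst): {q1, q3, q4}.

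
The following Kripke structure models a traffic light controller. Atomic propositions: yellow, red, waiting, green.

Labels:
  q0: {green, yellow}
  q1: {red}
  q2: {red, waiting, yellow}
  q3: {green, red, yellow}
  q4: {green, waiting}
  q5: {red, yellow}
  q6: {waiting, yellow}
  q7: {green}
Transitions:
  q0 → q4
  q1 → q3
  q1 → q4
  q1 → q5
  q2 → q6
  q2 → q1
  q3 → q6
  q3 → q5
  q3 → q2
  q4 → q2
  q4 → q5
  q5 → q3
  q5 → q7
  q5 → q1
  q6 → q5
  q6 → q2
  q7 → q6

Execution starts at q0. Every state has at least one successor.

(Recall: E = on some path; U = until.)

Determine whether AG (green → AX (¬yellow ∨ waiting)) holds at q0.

States satisfying green → AX (¬yellow ∨ waiting): {q0, q1, q2, q5, q6, q7}.
States satisfying AG (green → AX (¬yellow ∨ waiting)): ∅.
q3 is reachable from q0 and violates green → AX (¬yellow ∨ waiting), so AG fails at q0.
q0 ∉ Sat(AG (green → AX (¬yellow ∨ waiting))).

Does not hold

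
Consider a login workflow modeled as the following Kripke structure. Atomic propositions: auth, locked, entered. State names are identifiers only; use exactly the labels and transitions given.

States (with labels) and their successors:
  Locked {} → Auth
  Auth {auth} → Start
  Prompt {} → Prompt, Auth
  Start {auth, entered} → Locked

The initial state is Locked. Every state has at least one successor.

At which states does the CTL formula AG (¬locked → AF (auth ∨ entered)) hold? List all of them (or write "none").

States satisfying ¬locked → AF (auth ∨ entered): {Locked, Auth, Start}.
States satisfying AG (¬locked → AF (auth ∨ entered)): {Locked, Auth, Start}.

{Locked, Auth, Start}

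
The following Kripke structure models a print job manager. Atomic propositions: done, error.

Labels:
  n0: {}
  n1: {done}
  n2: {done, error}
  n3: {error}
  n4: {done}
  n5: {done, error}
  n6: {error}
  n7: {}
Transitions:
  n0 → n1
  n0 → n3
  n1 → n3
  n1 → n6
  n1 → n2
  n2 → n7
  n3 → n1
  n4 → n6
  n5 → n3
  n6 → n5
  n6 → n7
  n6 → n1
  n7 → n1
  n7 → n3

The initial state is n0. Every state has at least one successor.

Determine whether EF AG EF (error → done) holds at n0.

Holds

States satisfying AG EF (error → done): {n0, n1, n2, n3, n4, n5, n6, n7}.
States satisfying EF AG EF (error → done): {n0, n1, n2, n3, n4, n5, n6, n7}.
Some path from n0 reaches a state where AG EF (error → done) holds.
n0 ∈ Sat(EF AG EF (error → done)).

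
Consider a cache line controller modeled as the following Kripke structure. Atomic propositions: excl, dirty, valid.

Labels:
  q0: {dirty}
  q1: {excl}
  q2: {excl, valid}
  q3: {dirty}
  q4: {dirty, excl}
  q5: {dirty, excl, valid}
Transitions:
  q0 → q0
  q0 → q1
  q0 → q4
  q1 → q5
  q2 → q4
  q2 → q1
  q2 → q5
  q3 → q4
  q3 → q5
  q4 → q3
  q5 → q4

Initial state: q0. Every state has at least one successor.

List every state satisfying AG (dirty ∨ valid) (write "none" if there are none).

States satisfying dirty ∨ valid: {q0, q2, q3, q4, q5}.
States satisfying AG (dirty ∨ valid): {q3, q4, q5}.

{q3, q4, q5}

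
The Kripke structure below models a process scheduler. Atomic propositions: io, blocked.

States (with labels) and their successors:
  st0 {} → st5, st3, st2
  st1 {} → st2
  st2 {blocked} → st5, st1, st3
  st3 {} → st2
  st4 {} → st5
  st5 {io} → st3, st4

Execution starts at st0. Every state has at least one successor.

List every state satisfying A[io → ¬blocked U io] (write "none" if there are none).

States satisfying io → ¬blocked: {st0, st1, st2, st3, st4, st5}.
States satisfying io: {st5}.
States satisfying A[io → ¬blocked U io]: {st4, st5}.

{st4, st5}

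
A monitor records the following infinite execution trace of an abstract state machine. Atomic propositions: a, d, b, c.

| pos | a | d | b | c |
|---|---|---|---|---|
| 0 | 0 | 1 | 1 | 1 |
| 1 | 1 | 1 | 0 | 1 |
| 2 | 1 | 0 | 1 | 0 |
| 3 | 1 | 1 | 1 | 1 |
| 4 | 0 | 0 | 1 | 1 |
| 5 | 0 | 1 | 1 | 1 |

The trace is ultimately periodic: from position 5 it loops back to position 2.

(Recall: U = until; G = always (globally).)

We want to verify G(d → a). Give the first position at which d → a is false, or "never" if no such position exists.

At position 0 the labels are {b, c, d}, so d → a is false there. This is the first violation.

0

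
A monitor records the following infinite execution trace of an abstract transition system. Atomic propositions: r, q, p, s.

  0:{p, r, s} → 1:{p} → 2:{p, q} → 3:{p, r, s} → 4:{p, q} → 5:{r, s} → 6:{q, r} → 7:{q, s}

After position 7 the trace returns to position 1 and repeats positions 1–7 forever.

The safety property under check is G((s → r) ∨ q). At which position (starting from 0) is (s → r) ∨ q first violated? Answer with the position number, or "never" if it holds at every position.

never

(s → r) ∨ q holds at every position 0..7, and those are all the positions the trace ever visits, so the invariant G((s → r) ∨ q) is never violated.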